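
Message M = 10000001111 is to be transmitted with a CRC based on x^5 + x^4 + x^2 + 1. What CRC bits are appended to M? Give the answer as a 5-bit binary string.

10110

Append 5 zeros: 1000000111100000. Divide by 110101 (XOR where the leading bit is 1):
  pos 0: 100000 XOR 110101 = 010101
  pos 1: 101010 XOR 110101 = 011111
  pos 2: 111111 XOR 110101 = 001010
  pos 4: 101011 XOR 110101 = 011110
  pos 5: 111101 XOR 110101 = 001000
  pos 7: 100000 XOR 110101 = 010101
  pos 8: 101010 XOR 110101 = 011111
  pos 9: 111110 XOR 110101 = 001011
Remainder (last 5 bits) = 10110. This is the CRC / FCS.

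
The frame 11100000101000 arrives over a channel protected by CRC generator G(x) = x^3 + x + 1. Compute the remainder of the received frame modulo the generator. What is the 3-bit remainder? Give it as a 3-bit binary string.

Modulo-2 division of 11100000101000 by 1011:
  pos 0: 1110 XOR 1011 = 0101
  pos 1: 1010 XOR 1011 = 0001
  pos 4: 1000 XOR 1011 = 0011
  pos 6: 1110 XOR 1011 = 0101
  pos 7: 1011 XOR 1011 = 0000
Remainder = 000 (zero — the frame passes the CRC check).

000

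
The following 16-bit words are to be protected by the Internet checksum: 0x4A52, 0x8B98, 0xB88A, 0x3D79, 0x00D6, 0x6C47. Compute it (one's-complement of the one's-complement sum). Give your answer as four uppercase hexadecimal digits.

C6F3

One's-complement addition (fold any carry out of bit 15 back into bit 0):
  0x4A52 + 0x8B98 = 0x0D5EA
  0xD5EA + 0xB88A = 0x18E74 → wrap carry → 0x8E75
  0x8E75 + 0x3D79 = 0x0CBEE
  0xCBEE + 0x00D6 = 0x0CCC4
  0xCCC4 + 0x6C47 = 0x1390B → wrap carry → 0x390C
One's-complement sum = 0x390C.
Checksum = ~0x390C & 0xFFFF = 0xC6F3.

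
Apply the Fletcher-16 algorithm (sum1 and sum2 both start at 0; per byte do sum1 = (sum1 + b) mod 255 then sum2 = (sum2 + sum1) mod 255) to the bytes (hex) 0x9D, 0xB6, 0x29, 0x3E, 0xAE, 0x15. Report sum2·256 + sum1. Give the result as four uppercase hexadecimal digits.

157F

Running sums (mod 255):
  after byte 0 (0x9D): sum1=157, sum2=157
  after byte 1 (0xB6): sum1=84, sum2=241
  after byte 2 (0x29): sum1=125, sum2=111
  after byte 3 (0x3E): sum1=187, sum2=43
  after byte 4 (0xAE): sum1=106, sum2=149
  after byte 5 (0x15): sum1=127, sum2=21
Checksum = sum2·256 + sum1 = 21·256 + 127 = 5503 = 0x157F.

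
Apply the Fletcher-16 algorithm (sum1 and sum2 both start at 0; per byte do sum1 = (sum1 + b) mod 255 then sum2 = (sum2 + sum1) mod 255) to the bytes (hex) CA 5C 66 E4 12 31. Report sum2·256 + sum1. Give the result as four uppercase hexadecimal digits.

2CB5

Running sums (mod 255):
  after byte 0 (CA): sum1=202, sum2=202
  after byte 1 (5C): sum1=39, sum2=241
  after byte 2 (66): sum1=141, sum2=127
  after byte 3 (E4): sum1=114, sum2=241
  after byte 4 (12): sum1=132, sum2=118
  after byte 5 (31): sum1=181, sum2=44
Checksum = sum2·256 + sum1 = 44·256 + 181 = 11445 = 0x2CB5.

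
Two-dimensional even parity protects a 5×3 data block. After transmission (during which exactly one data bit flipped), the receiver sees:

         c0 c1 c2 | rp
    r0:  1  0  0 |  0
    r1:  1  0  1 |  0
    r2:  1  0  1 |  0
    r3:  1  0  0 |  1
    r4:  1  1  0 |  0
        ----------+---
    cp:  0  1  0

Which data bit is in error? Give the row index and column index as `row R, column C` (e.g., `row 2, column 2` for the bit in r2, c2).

row 0, column 0

Recompute each row's even parity and compare to rp:
  r0: data parity 1, sent rp 0 → mismatch
  r1: data parity 0, sent rp 0 → ok
  r2: data parity 0, sent rp 0 → ok
  r3: data parity 1, sent rp 1 → ok
  r4: data parity 0, sent rp 0 → ok
Recompute each column's even parity and compare to cp:
  c0: data parity 1, sent cp 0 → mismatch
  c1: data parity 1, sent cp 1 → ok
  c2: data parity 0, sent cp 0 → ok
Exactly one row (r0) and one column (c0) fail → the flipped bit is at their intersection.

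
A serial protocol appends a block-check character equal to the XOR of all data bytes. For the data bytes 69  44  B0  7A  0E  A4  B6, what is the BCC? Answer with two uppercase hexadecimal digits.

XOR the bytes together:
  start with 0x69
  0x69 ⊕ 0x44 = 0x2D
  0x2D ⊕ 0xB0 = 0x9D
  0x9D ⊕ 0x7A = 0xE7
  0xE7 ⊕ 0x0E = 0xE9
  0xE9 ⊕ 0xA4 = 0x4D
  0x4D ⊕ 0xB6 = 0xFB

FB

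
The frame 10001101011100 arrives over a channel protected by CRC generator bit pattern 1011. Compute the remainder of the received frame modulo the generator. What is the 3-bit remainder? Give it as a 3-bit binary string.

Modulo-2 division of 10001101011100 by 1011:
  pos 0: 1000 XOR 1011 = 0011
  pos 2: 1111 XOR 1011 = 0100
  pos 3: 1000 XOR 1011 = 0011
  pos 5: 1110 XOR 1011 = 0101
  pos 6: 1011 XOR 1011 = 0000
  pos 10: 1100 XOR 1011 = 0111
Remainder = 111 (nonzero — an error is detected).

111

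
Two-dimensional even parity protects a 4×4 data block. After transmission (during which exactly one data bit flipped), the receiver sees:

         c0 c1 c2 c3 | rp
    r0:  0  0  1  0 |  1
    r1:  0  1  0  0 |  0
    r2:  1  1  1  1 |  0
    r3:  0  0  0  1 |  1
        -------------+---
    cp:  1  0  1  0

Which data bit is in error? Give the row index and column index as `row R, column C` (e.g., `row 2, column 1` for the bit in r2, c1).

row 1, column 2

Recompute each row's even parity and compare to rp:
  r0: data parity 1, sent rp 1 → ok
  r1: data parity 1, sent rp 0 → mismatch
  r2: data parity 0, sent rp 0 → ok
  r3: data parity 1, sent rp 1 → ok
Recompute each column's even parity and compare to cp:
  c0: data parity 1, sent cp 1 → ok
  c1: data parity 0, sent cp 0 → ok
  c2: data parity 0, sent cp 1 → mismatch
  c3: data parity 0, sent cp 0 → ok
Exactly one row (r1) and one column (c2) fail → the flipped bit is at their intersection.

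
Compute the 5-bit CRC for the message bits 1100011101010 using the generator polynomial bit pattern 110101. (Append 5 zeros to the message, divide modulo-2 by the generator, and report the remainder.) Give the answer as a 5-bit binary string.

Append 5 zeros: 110001110101000000. Divide by 110101 (XOR where the leading bit is 1):
  pos 0: 110001 XOR 110101 = 000100
  pos 3: 100110 XOR 110101 = 010011
  pos 4: 100111 XOR 110101 = 010010
  pos 5: 100100 XOR 110101 = 010001
  pos 6: 100011 XOR 110101 = 010110
  pos 7: 101100 XOR 110101 = 011001
  pos 8: 110010 XOR 110101 = 000111
  pos 11: 111000 XOR 110101 = 001101
Remainder (last 5 bits) = 11010. This is the CRC / FCS.

11010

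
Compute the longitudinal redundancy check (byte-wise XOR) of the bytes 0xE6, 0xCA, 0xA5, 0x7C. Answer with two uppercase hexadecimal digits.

XOR the bytes together:
  start with 0xE6
  0xE6 ⊕ 0xCA = 0x2C
  0x2C ⊕ 0xA5 = 0x89
  0x89 ⊕ 0x7C = 0xF5

F5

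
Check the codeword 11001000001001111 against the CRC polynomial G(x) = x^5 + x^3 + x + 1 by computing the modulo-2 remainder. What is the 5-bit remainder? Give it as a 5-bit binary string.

00000

Modulo-2 division of 11001000001001111 by 101011:
  pos 0: 110010 XOR 101011 = 011001
  pos 1: 110010 XOR 101011 = 011001
  pos 2: 110010 XOR 101011 = 011001
  pos 3: 110010 XOR 101011 = 011001
  pos 4: 110010 XOR 101011 = 011001
  pos 5: 110011 XOR 101011 = 011000
  pos 6: 110000 XOR 101011 = 011011
  pos 7: 110110 XOR 101011 = 011101
  pos 8: 111011 XOR 101011 = 010000
  pos 9: 100001 XOR 101011 = 001010
  pos 11: 101011 XOR 101011 = 000000
Remainder = 00000 (zero — the frame passes the CRC check).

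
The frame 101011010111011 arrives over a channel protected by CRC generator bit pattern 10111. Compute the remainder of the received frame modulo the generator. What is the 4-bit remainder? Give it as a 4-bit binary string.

Modulo-2 division of 101011010111011 by 10111:
  pos 0: 10101 XOR 10111 = 00010
  pos 3: 10101 XOR 10111 = 00010
  pos 6: 10011 XOR 10111 = 00100
  pos 8: 10010 XOR 10111 = 00101
  pos 10: 10111 XOR 10111 = 00000
Remainder = 0000 (zero — the frame passes the CRC check).

0000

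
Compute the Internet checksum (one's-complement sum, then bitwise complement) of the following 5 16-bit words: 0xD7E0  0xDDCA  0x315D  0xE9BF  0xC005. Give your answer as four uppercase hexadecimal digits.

6F31

One's-complement addition (fold any carry out of bit 15 back into bit 0):
  0xD7E0 + 0xDDCA = 0x1B5AA → wrap carry → 0xB5AB
  0xB5AB + 0x315D = 0x0E708
  0xE708 + 0xE9BF = 0x1D0C7 → wrap carry → 0xD0C8
  0xD0C8 + 0xC005 = 0x190CD → wrap carry → 0x90CE
One's-complement sum = 0x90CE.
Checksum = ~0x90CE & 0xFFFF = 0x6F31.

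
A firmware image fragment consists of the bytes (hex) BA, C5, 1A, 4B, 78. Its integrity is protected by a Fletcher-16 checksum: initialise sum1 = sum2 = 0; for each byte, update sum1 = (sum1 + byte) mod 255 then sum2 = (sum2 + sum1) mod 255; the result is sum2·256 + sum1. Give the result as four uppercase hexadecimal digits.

1A5E

Running sums (mod 255):
  after byte 0 (BA): sum1=186, sum2=186
  after byte 1 (C5): sum1=128, sum2=59
  after byte 2 (1A): sum1=154, sum2=213
  after byte 3 (4B): sum1=229, sum2=187
  after byte 4 (78): sum1=94, sum2=26
Checksum = sum2·256 + sum1 = 26·256 + 94 = 6750 = 0x1A5E.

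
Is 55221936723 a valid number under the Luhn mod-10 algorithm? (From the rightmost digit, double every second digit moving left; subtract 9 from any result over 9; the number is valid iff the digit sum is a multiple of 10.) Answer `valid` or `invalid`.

invalid

From the right, keep odd positions and double even positions (subtract 9 from any doubled value over 9):
  doubled (positions 2,4,...): 4 3 9 4 1 → sum 21
  kept (positions 1,3,...): 3 7 3 1 2 5 → sum 21
Total = 42.
42 mod 10 = 2, so the number is invalid.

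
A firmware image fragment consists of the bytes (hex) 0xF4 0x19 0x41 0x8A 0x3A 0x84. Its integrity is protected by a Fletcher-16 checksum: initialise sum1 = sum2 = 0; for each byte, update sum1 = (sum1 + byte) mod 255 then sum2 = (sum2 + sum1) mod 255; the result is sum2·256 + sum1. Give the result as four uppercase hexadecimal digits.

Running sums (mod 255):
  after byte 0 (0xF4): sum1=244, sum2=244
  after byte 1 (0x19): sum1=14, sum2=3
  after byte 2 (0x41): sum1=79, sum2=82
  after byte 3 (0x8A): sum1=217, sum2=44
  after byte 4 (0x3A): sum1=20, sum2=64
  after byte 5 (0x84): sum1=152, sum2=216
Checksum = sum2·256 + sum1 = 216·256 + 152 = 55448 = 0xD898.

D898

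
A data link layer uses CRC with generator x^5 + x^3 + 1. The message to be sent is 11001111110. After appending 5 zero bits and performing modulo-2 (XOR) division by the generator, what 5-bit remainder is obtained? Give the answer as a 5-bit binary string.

00001

Append 5 zeros: 1100111111000000. Divide by 101001 (XOR where the leading bit is 1):
  pos 0: 110011 XOR 101001 = 011010
  pos 1: 110101 XOR 101001 = 011100
  pos 2: 111001 XOR 101001 = 010000
  pos 3: 100001 XOR 101001 = 001000
  pos 5: 100010 XOR 101001 = 001011
  pos 7: 101100 XOR 101001 = 000101
  pos 10: 101000 XOR 101001 = 000001
Remainder (last 5 bits) = 00001. This is the CRC / FCS.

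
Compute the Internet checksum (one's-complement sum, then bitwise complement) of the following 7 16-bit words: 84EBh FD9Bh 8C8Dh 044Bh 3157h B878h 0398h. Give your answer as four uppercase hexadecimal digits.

FF37

One's-complement addition (fold any carry out of bit 15 back into bit 0):
  0x84EB + 0xFD9B = 0x18286 → wrap carry → 0x8287
  0x8287 + 0x8C8D = 0x10F14 → wrap carry → 0x0F15
  0x0F15 + 0x044B = 0x01360
  0x1360 + 0x3157 = 0x044B7
  0x44B7 + 0xB878 = 0x0FD2F
  0xFD2F + 0x0398 = 0x100C7 → wrap carry → 0x00C8
One's-complement sum = 0x00C8.
Checksum = ~0x00C8 & 0xFFFF = 0xFF37.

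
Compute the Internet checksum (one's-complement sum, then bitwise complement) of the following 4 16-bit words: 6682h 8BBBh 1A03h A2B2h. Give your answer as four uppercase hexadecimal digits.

510C

One's-complement addition (fold any carry out of bit 15 back into bit 0):
  0x6682 + 0x8BBB = 0x0F23D
  0xF23D + 0x1A03 = 0x10C40 → wrap carry → 0x0C41
  0x0C41 + 0xA2B2 = 0x0AEF3
One's-complement sum = 0xAEF3.
Checksum = ~0xAEF3 & 0xFFFF = 0x510C.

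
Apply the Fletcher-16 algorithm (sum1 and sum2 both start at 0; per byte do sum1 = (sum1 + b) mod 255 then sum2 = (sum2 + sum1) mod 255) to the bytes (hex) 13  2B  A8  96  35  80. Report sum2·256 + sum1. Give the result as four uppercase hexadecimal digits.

Running sums (mod 255):
  after byte 0 (13): sum1=19, sum2=19
  after byte 1 (2B): sum1=62, sum2=81
  after byte 2 (A8): sum1=230, sum2=56
  after byte 3 (96): sum1=125, sum2=181
  after byte 4 (35): sum1=178, sum2=104
  after byte 5 (80): sum1=51, sum2=155
Checksum = sum2·256 + sum1 = 155·256 + 51 = 39731 = 0x9B33.

9B33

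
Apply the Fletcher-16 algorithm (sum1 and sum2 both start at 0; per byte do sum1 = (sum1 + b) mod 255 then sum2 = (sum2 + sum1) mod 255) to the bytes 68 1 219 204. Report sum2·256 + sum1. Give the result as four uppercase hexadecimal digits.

Running sums (mod 255):
  after byte 0 (68): sum1=68, sum2=68
  after byte 1 (1): sum1=69, sum2=137
  after byte 2 (219): sum1=33, sum2=170
  after byte 3 (204): sum1=237, sum2=152
Checksum = sum2·256 + sum1 = 152·256 + 237 = 39149 = 0x98ED.

98ED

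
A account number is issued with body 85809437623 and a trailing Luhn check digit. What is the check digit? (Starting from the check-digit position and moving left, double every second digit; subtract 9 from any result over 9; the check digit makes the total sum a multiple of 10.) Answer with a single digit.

Partial digits right→left: 3 2 6 7 3 4 9 0 8 5 8
Double every second digit counting from the check-digit position (so the 1st, 3rd, 5th, ... of the partial from the right).
  doubled (with −9 where >9): 6 3 6 9 7 7 → sum 38
  kept as-is: 2 7 4 0 5 → sum 18
Total = 38 + 18 = 56.
Check digit = (10 − (56 mod 10)) mod 10 = 4.

4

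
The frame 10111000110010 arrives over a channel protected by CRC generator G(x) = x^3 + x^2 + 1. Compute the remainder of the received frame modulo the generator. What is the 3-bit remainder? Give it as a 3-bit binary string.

Modulo-2 division of 10111000110010 by 1101:
  pos 0: 1011 XOR 1101 = 0110
  pos 1: 1101 XOR 1101 = 0000
  pos 8: 1100 XOR 1101 = 0001
Remainder = 110 (nonzero — an error is detected).

110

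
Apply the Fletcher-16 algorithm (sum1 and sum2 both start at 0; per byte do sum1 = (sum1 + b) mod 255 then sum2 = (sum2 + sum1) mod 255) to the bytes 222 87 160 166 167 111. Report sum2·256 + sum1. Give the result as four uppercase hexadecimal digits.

Running sums (mod 255):
  after byte 0 (222): sum1=222, sum2=222
  after byte 1 (87): sum1=54, sum2=21
  after byte 2 (160): sum1=214, sum2=235
  after byte 3 (166): sum1=125, sum2=105
  after byte 4 (167): sum1=37, sum2=142
  after byte 5 (111): sum1=148, sum2=35
Checksum = sum2·256 + sum1 = 35·256 + 148 = 9108 = 0x2394.

2394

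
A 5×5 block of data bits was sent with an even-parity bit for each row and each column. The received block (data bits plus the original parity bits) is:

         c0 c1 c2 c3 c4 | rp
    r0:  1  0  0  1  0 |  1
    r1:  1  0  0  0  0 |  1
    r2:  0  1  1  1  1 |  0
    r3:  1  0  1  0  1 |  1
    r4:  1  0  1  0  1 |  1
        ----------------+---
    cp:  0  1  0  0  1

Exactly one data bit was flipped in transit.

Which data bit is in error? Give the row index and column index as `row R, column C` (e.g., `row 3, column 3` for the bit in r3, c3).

Recompute each row's even parity and compare to rp:
  r0: data parity 0, sent rp 1 → mismatch
  r1: data parity 1, sent rp 1 → ok
  r2: data parity 0, sent rp 0 → ok
  r3: data parity 1, sent rp 1 → ok
  r4: data parity 1, sent rp 1 → ok
Recompute each column's even parity and compare to cp:
  c0: data parity 0, sent cp 0 → ok
  c1: data parity 1, sent cp 1 → ok
  c2: data parity 1, sent cp 0 → mismatch
  c3: data parity 0, sent cp 0 → ok
  c4: data parity 1, sent cp 1 → ok
Exactly one row (r0) and one column (c2) fail → the flipped bit is at their intersection.

row 0, column 2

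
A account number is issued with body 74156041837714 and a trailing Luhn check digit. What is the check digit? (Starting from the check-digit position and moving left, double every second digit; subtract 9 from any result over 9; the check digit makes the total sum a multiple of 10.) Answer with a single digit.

6

Partial digits right→left: 4 1 7 7 3 8 1 4 0 6 5 1 4 7
Double every second digit counting from the check-digit position (so the 1st, 3rd, 5th, ... of the partial from the right).
  doubled (with −9 where >9): 8 5 6 2 0 1 8 → sum 30
  kept as-is: 1 7 8 4 6 1 7 → sum 34
Total = 30 + 34 = 64.
Check digit = (10 − (64 mod 10)) mod 10 = 6.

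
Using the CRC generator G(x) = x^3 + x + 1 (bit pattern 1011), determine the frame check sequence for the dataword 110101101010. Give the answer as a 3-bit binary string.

Append 3 zeros: 110101101010000. Divide by 1011 (XOR where the leading bit is 1):
  pos 0: 1101 XOR 1011 = 0110
  pos 1: 1100 XOR 1011 = 0111
  pos 2: 1111 XOR 1011 = 0100
  pos 3: 1001 XOR 1011 = 0010
  pos 5: 1001 XOR 1011 = 0010
  pos 7: 1001 XOR 1011 = 0010
  pos 9: 1000 XOR 1011 = 0011
  pos 11: 1100 XOR 1011 = 0111
Remainder (last 3 bits) = 111. This is the CRC / FCS.

111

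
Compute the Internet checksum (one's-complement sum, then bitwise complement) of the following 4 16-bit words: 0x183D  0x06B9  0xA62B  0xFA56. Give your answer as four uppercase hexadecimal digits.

4087

One's-complement addition (fold any carry out of bit 15 back into bit 0):
  0x183D + 0x06B9 = 0x01EF6
  0x1EF6 + 0xA62B = 0x0C521
  0xC521 + 0xFA56 = 0x1BF77 → wrap carry → 0xBF78
One's-complement sum = 0xBF78.
Checksum = ~0xBF78 & 0xFFFF = 0x4087.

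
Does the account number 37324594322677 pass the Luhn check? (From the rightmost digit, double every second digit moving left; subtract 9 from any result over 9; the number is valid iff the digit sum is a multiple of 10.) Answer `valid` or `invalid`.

From the right, keep odd positions and double even positions (subtract 9 from any doubled value over 9):
  doubled (positions 2,4,...): 5 4 6 9 8 6 6 → sum 44
  kept (positions 1,3,...): 7 6 2 4 5 2 7 → sum 33
Total = 77.
77 mod 10 = 7, so the number is invalid.

invalid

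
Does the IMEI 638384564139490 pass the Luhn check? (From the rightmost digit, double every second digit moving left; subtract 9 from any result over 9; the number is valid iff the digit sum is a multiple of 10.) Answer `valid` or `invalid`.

invalid

From the right, keep odd positions and double even positions (subtract 9 from any doubled value over 9):
  doubled (positions 2,4,...): 9 9 2 3 8 6 6 → sum 43
  kept (positions 1,3,...): 0 4 3 4 5 8 8 6 → sum 38
Total = 81.
81 mod 10 = 1, so the number is invalid.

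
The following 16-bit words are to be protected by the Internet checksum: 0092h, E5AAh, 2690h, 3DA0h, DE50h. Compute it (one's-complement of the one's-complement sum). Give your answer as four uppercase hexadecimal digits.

D741

One's-complement addition (fold any carry out of bit 15 back into bit 0):
  0x0092 + 0xE5AA = 0x0E63C
  0xE63C + 0x2690 = 0x10CCC → wrap carry → 0x0CCD
  0x0CCD + 0x3DA0 = 0x04A6D
  0x4A6D + 0xDE50 = 0x128BD → wrap carry → 0x28BE
One's-complement sum = 0x28BE.
Checksum = ~0x28BE & 0xFFFF = 0xD741.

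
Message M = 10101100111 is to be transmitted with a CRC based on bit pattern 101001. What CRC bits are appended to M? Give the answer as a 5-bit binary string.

Append 5 zeros: 1010110011100000. Divide by 101001 (XOR where the leading bit is 1):
  pos 0: 101011 XOR 101001 = 000010
  pos 4: 100011 XOR 101001 = 001010
  pos 6: 101010 XOR 101001 = 000011
  pos 10: 110000 XOR 101001 = 011001
Remainder (last 5 bits) = 11001. This is the CRC / FCS.

11001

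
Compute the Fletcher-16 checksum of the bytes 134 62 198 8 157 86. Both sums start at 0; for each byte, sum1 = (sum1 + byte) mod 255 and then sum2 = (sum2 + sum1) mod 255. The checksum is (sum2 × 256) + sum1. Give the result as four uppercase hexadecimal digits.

2387

Running sums (mod 255):
  after byte 0 (134): sum1=134, sum2=134
  after byte 1 (62): sum1=196, sum2=75
  after byte 2 (198): sum1=139, sum2=214
  after byte 3 (8): sum1=147, sum2=106
  after byte 4 (157): sum1=49, sum2=155
  after byte 5 (86): sum1=135, sum2=35
Checksum = sum2·256 + sum1 = 35·256 + 135 = 9095 = 0x2387.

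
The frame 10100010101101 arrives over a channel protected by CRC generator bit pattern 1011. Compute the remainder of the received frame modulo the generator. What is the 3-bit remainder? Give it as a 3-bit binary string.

Modulo-2 division of 10100010101101 by 1011:
  pos 0: 1010 XOR 1011 = 0001
  pos 3: 1001 XOR 1011 = 0010
  pos 5: 1001 XOR 1011 = 0010
  pos 7: 1001 XOR 1011 = 0010
  pos 9: 1010 XOR 1011 = 0001
Remainder = 011 (nonzero — an error is detected).

011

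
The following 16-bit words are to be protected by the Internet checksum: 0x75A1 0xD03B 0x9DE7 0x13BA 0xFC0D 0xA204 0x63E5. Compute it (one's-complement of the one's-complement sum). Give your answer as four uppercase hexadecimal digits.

One's-complement addition (fold any carry out of bit 15 back into bit 0):
  0x75A1 + 0xD03B = 0x145DC → wrap carry → 0x45DD
  0x45DD + 0x9DE7 = 0x0E3C4
  0xE3C4 + 0x13BA = 0x0F77E
  0xF77E + 0xFC0D = 0x1F38B → wrap carry → 0xF38C
  0xF38C + 0xA204 = 0x19590 → wrap carry → 0x9591
  0x9591 + 0x63E5 = 0x0F976
One's-complement sum = 0xF976.
Checksum = ~0xF976 & 0xFFFF = 0x0689.

0689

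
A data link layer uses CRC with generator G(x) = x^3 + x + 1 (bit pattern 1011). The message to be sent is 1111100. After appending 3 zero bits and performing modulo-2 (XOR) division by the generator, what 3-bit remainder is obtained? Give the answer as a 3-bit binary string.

101

Append 3 zeros: 1111100000. Divide by 1011 (XOR where the leading bit is 1):
  pos 0: 1111 XOR 1011 = 0100
  pos 1: 1001 XOR 1011 = 0010
  pos 3: 1000 XOR 1011 = 0011
  pos 5: 1100 XOR 1011 = 0111
  pos 6: 1110 XOR 1011 = 0101
Remainder (last 3 bits) = 101. This is the CRC / FCS.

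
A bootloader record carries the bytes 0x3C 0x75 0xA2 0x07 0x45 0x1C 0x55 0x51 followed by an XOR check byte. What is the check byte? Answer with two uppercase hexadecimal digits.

XOR the bytes together:
  start with 0x3C
  0x3C ⊕ 0x75 = 0x49
  0x49 ⊕ 0xA2 = 0xEB
  0xEB ⊕ 0x07 = 0xEC
  0xEC ⊕ 0x45 = 0xA9
  0xA9 ⊕ 0x1C = 0xB5
  0xB5 ⊕ 0x55 = 0xE0
  0xE0 ⊕ 0x51 = 0xB1

B1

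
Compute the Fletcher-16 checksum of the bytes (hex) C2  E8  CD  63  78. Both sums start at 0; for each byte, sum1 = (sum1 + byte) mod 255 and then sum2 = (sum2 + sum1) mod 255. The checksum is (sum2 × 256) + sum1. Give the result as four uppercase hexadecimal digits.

1A55

Running sums (mod 255):
  after byte 0 (C2): sum1=194, sum2=194
  after byte 1 (E8): sum1=171, sum2=110
  after byte 2 (CD): sum1=121, sum2=231
  after byte 3 (63): sum1=220, sum2=196
  after byte 4 (78): sum1=85, sum2=26
Checksum = sum2·256 + sum1 = 26·256 + 85 = 6741 = 0x1A55.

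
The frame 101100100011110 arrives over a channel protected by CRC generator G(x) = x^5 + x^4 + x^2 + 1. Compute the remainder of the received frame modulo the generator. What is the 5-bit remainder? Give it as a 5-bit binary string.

00000

Modulo-2 division of 101100100011110 by 110101:
  pos 0: 101100 XOR 110101 = 011001
  pos 1: 110011 XOR 110101 = 000110
  pos 4: 110000 XOR 110101 = 000101
  pos 7: 101111 XOR 110101 = 011010
  pos 8: 110101 XOR 110101 = 000000
Remainder = 00000 (zero — the frame passes the CRC check).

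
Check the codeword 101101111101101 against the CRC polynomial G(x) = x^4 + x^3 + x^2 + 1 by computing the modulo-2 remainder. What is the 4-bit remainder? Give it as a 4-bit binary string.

Modulo-2 division of 101101111101101 by 11101:
  pos 0: 10110 XOR 11101 = 01011
  pos 1: 10111 XOR 11101 = 01010
  pos 2: 10101 XOR 11101 = 01000
  pos 3: 10001 XOR 11101 = 01100
  pos 4: 11001 XOR 11101 = 00100
  pos 6: 10010 XOR 11101 = 01111
  pos 7: 11111 XOR 11101 = 00010
  pos 10: 10101 XOR 11101 = 01000
Remainder = 1000 (nonzero — an error is detected).

1000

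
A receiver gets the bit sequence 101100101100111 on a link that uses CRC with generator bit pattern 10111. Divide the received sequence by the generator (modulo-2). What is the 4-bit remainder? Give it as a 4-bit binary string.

Modulo-2 division of 101100101100111 by 10111:
  pos 0: 10110 XOR 10111 = 00001
  pos 4: 10101 XOR 10111 = 00010
  pos 7: 10100 XOR 10111 = 00011
  pos 10: 11111 XOR 10111 = 01000
Remainder = 1000 (nonzero — an error is detected).

1000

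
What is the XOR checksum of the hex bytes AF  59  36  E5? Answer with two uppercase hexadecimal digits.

25

XOR the bytes together:
  start with 0xAF
  0xAF ⊕ 0x59 = 0xF6
  0xF6 ⊕ 0x36 = 0xC0
  0xC0 ⊕ 0xE5 = 0x25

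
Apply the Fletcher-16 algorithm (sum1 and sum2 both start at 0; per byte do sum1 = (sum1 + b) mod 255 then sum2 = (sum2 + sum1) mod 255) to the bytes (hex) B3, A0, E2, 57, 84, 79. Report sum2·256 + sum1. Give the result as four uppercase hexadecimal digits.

Running sums (mod 255):
  after byte 0 (B3): sum1=179, sum2=179
  after byte 1 (A0): sum1=84, sum2=8
  after byte 2 (E2): sum1=55, sum2=63
  after byte 3 (57): sum1=142, sum2=205
  after byte 4 (84): sum1=19, sum2=224
  after byte 5 (79): sum1=140, sum2=109
Checksum = sum2·256 + sum1 = 109·256 + 140 = 28044 = 0x6D8C.

6D8C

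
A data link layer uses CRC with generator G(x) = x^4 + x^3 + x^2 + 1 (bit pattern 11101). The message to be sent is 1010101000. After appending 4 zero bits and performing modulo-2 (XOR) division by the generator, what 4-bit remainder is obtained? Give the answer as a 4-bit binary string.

0110

Append 4 zeros: 10101010000000. Divide by 11101 (XOR where the leading bit is 1):
  pos 0: 10101 XOR 11101 = 01000
  pos 1: 10000 XOR 11101 = 01101
  pos 2: 11011 XOR 11101 = 00110
  pos 4: 11000 XOR 11101 = 00101
  pos 6: 10100 XOR 11101 = 01001
  pos 7: 10010 XOR 11101 = 01111
  pos 8: 11110 XOR 11101 = 00011
Remainder (last 4 bits) = 0110. This is the CRC / FCS.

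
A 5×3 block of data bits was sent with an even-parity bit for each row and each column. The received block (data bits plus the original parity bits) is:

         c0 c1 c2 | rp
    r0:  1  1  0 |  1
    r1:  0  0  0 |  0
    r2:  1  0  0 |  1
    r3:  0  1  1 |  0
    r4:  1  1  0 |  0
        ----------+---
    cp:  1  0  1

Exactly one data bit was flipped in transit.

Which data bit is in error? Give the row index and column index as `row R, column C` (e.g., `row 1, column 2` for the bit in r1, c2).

Recompute each row's even parity and compare to rp:
  r0: data parity 0, sent rp 1 → mismatch
  r1: data parity 0, sent rp 0 → ok
  r2: data parity 1, sent rp 1 → ok
  r3: data parity 0, sent rp 0 → ok
  r4: data parity 0, sent rp 0 → ok
Recompute each column's even parity and compare to cp:
  c0: data parity 1, sent cp 1 → ok
  c1: data parity 1, sent cp 0 → mismatch
  c2: data parity 1, sent cp 1 → ok
Exactly one row (r0) and one column (c1) fail → the flipped bit is at their intersection.

row 0, column 1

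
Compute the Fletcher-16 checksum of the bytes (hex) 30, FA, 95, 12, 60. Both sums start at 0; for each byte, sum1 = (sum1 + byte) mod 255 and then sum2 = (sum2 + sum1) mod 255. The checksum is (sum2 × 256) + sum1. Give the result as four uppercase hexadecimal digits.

Running sums (mod 255):
  after byte 0 (30): sum1=48, sum2=48
  after byte 1 (FA): sum1=43, sum2=91
  after byte 2 (95): sum1=192, sum2=28
  after byte 3 (12): sum1=210, sum2=238
  after byte 4 (60): sum1=51, sum2=34
Checksum = sum2·256 + sum1 = 34·256 + 51 = 8755 = 0x2233.

2233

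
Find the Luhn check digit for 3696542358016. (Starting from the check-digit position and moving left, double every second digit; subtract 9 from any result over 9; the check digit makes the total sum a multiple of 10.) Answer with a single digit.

Partial digits right→left: 6 1 0 8 5 3 2 4 5 6 9 6 3
Double every second digit counting from the check-digit position (so the 1st, 3rd, 5th, ... of the partial from the right).
  doubled (with −9 where >9): 3 0 1 4 1 9 6 → sum 24
  kept as-is: 1 8 3 4 6 6 → sum 28
Total = 24 + 28 = 52.
Check digit = (10 − (52 mod 10)) mod 10 = 8.

8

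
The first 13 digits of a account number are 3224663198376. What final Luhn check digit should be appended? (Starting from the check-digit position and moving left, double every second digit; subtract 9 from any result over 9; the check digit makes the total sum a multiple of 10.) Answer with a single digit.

Partial digits right→left: 6 7 3 8 9 1 3 6 6 4 2 2 3
Double every second digit counting from the check-digit position (so the 1st, 3rd, 5th, ... of the partial from the right).
  doubled (with −9 where >9): 3 6 9 6 3 4 6 → sum 37
  kept as-is: 7 8 1 6 4 2 → sum 28
Total = 37 + 28 = 65.
Check digit = (10 − (65 mod 10)) mod 10 = 5.

5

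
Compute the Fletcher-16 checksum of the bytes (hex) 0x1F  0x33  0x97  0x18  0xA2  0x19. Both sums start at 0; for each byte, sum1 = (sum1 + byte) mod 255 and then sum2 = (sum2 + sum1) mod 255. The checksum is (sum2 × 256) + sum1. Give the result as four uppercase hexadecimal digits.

Running sums (mod 255):
  after byte 0 (0x1F): sum1=31, sum2=31
  after byte 1 (0x33): sum1=82, sum2=113
  after byte 2 (0x97): sum1=233, sum2=91
  after byte 3 (0x18): sum1=2, sum2=93
  after byte 4 (0xA2): sum1=164, sum2=2
  after byte 5 (0x19): sum1=189, sum2=191
Checksum = sum2·256 + sum1 = 191·256 + 189 = 49085 = 0xBFBD.

BFBD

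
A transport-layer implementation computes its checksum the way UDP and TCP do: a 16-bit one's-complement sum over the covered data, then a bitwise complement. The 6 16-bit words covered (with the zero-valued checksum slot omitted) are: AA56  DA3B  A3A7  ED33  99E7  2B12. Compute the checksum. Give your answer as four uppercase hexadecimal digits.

2598

One's-complement addition (fold any carry out of bit 15 back into bit 0):
  0xAA56 + 0xDA3B = 0x18491 → wrap carry → 0x8492
  0x8492 + 0xA3A7 = 0x12839 → wrap carry → 0x283A
  0x283A + 0xED33 = 0x1156D → wrap carry → 0x156E
  0x156E + 0x99E7 = 0x0AF55
  0xAF55 + 0x2B12 = 0x0DA67
One's-complement sum = 0xDA67.
Checksum = ~0xDA67 & 0xFFFF = 0x2598.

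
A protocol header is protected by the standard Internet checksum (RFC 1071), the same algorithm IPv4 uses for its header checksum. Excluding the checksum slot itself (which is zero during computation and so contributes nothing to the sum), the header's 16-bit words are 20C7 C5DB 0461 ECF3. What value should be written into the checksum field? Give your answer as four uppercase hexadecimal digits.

2808

One's-complement addition (fold any carry out of bit 15 back into bit 0):
  0x20C7 + 0xC5DB = 0x0E6A2
  0xE6A2 + 0x0461 = 0x0EB03
  0xEB03 + 0xECF3 = 0x1D7F6 → wrap carry → 0xD7F7
One's-complement sum = 0xD7F7.
Checksum = ~0xD7F7 & 0xFFFF = 0x2808.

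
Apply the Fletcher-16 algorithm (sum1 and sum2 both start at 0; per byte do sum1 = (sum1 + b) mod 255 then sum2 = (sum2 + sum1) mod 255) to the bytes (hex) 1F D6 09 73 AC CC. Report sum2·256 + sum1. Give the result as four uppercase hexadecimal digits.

Running sums (mod 255):
  after byte 0 (1F): sum1=31, sum2=31
  after byte 1 (D6): sum1=245, sum2=21
  after byte 2 (09): sum1=254, sum2=20
  after byte 3 (73): sum1=114, sum2=134
  after byte 4 (AC): sum1=31, sum2=165
  after byte 5 (CC): sum1=235, sum2=145
Checksum = sum2·256 + sum1 = 145·256 + 235 = 37355 = 0x91EB.

91EB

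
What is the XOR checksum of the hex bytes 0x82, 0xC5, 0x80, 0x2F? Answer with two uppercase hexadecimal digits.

XOR the bytes together:
  start with 0x82
  0x82 ⊕ 0xC5 = 0x47
  0x47 ⊕ 0x80 = 0xC7
  0xC7 ⊕ 0x2F = 0xE8

E8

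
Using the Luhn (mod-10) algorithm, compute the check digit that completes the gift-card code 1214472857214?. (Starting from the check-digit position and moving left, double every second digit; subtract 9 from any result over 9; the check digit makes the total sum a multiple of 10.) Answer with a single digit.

2

Partial digits right→left: 4 1 2 7 5 8 2 7 4 4 1 2 1
Double every second digit counting from the check-digit position (so the 1st, 3rd, 5th, ... of the partial from the right).
  doubled (with −9 where >9): 8 4 1 4 8 2 2 → sum 29
  kept as-is: 1 7 8 7 4 2 → sum 29
Total = 29 + 29 = 58.
Check digit = (10 − (58 mod 10)) mod 10 = 2.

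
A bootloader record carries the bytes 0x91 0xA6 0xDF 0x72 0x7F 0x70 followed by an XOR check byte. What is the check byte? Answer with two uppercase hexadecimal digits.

XOR the bytes together:
  start with 0x91
  0x91 ⊕ 0xA6 = 0x37
  0x37 ⊕ 0xDF = 0xE8
  0xE8 ⊕ 0x72 = 0x9A
  0x9A ⊕ 0x7F = 0xE5
  0xE5 ⊕ 0x70 = 0x95

95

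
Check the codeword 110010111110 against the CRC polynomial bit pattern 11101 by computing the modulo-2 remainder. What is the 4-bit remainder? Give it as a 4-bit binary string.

Modulo-2 division of 110010111110 by 11101:
  pos 0: 11001 XOR 11101 = 00100
  pos 2: 10001 XOR 11101 = 01100
  pos 3: 11001 XOR 11101 = 00100
  pos 5: 10011 XOR 11101 = 01110
  pos 6: 11101 XOR 11101 = 00000
Remainder = 0000 (zero — the frame passes the CRC check).

0000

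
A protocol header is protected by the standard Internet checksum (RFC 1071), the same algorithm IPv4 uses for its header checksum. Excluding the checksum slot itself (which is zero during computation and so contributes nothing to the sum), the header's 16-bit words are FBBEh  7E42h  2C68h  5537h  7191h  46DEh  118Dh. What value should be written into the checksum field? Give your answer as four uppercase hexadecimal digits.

One's-complement addition (fold any carry out of bit 15 back into bit 0):
  0xFBBE + 0x7E42 = 0x17A00 → wrap carry → 0x7A01
  0x7A01 + 0x2C68 = 0x0A669
  0xA669 + 0x5537 = 0x0FBA0
  0xFBA0 + 0x7191 = 0x16D31 → wrap carry → 0x6D32
  0x6D32 + 0x46DE = 0x0B410
  0xB410 + 0x118D = 0x0C59D
One's-complement sum = 0xC59D.
Checksum = ~0xC59D & 0xFFFF = 0x3A62.

3A62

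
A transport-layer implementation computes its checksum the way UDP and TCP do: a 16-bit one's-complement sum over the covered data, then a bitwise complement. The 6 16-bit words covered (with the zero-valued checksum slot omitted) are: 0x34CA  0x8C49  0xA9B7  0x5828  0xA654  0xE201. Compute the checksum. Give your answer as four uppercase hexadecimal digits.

B4B5

One's-complement addition (fold any carry out of bit 15 back into bit 0):
  0x34CA + 0x8C49 = 0x0C113
  0xC113 + 0xA9B7 = 0x16ACA → wrap carry → 0x6ACB
  0x6ACB + 0x5828 = 0x0C2F3
  0xC2F3 + 0xA654 = 0x16947 → wrap carry → 0x6948
  0x6948 + 0xE201 = 0x14B49 → wrap carry → 0x4B4A
One's-complement sum = 0x4B4A.
Checksum = ~0x4B4A & 0xFFFF = 0xB4B5.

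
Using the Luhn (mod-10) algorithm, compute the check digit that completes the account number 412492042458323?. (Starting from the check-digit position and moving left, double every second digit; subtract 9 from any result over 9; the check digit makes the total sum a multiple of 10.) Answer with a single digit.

Partial digits right→left: 3 2 3 8 5 4 2 4 0 2 9 4 2 1 4
Double every second digit counting from the check-digit position (so the 1st, 3rd, 5th, ... of the partial from the right).
  doubled (with −9 where >9): 6 6 1 4 0 9 4 8 → sum 38
  kept as-is: 2 8 4 4 2 4 1 → sum 25
Total = 38 + 25 = 63.
Check digit = (10 − (63 mod 10)) mod 10 = 7.

7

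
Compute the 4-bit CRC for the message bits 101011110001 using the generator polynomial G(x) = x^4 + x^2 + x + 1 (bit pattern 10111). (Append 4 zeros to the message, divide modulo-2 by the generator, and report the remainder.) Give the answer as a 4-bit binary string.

0111

Append 4 zeros: 1010111100010000. Divide by 10111 (XOR where the leading bit is 1):
  pos 0: 10101 XOR 10111 = 00010
  pos 3: 10111 XOR 10111 = 00000
  pos 11: 10000 XOR 10111 = 00111
Remainder (last 4 bits) = 0111. This is the CRC / FCS.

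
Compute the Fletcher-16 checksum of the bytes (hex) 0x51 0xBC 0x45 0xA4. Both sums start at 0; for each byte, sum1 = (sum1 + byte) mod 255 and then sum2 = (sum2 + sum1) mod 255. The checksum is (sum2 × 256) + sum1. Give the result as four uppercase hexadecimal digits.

Running sums (mod 255):
  after byte 0 (0x51): sum1=81, sum2=81
  after byte 1 (0xBC): sum1=14, sum2=95
  after byte 2 (0x45): sum1=83, sum2=178
  after byte 3 (0xA4): sum1=247, sum2=170
Checksum = sum2·256 + sum1 = 170·256 + 247 = 43767 = 0xAAF7.

AAF7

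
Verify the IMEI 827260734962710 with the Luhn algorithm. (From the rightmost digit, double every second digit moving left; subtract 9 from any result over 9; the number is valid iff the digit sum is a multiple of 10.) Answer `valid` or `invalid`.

invalid

From the right, keep odd positions and double even positions (subtract 9 from any doubled value over 9):
  doubled (positions 2,4,...): 2 4 9 6 0 4 4 → sum 29
  kept (positions 1,3,...): 0 7 6 4 7 6 7 8 → sum 45
Total = 74.
74 mod 10 = 4, so the number is invalid.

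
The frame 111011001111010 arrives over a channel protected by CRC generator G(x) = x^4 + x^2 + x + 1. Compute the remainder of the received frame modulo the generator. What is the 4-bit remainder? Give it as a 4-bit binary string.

0000

Modulo-2 division of 111011001111010 by 10111:
  pos 0: 11101 XOR 10111 = 01010
  pos 1: 10101 XOR 10111 = 00010
  pos 4: 10001 XOR 10111 = 00110
  pos 6: 11011 XOR 10111 = 01100
  pos 7: 11001 XOR 10111 = 01110
  pos 8: 11100 XOR 10111 = 01011
  pos 9: 10111 XOR 10111 = 00000
Remainder = 0000 (zero — the frame passes the CRC check).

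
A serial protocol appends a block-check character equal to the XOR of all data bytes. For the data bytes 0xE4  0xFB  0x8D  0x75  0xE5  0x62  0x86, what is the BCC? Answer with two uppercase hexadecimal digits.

E6

XOR the bytes together:
  start with 0xE4
  0xE4 ⊕ 0xFB = 0x1F
  0x1F ⊕ 0x8D = 0x92
  0x92 ⊕ 0x75 = 0xE7
  0xE7 ⊕ 0xE5 = 0x02
  0x02 ⊕ 0x62 = 0x60
  0x60 ⊕ 0x86 = 0xE6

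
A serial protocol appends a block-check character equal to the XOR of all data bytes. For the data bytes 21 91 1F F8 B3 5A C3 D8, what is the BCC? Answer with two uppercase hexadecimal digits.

A5

XOR the bytes together:
  start with 0x21
  0x21 ⊕ 0x91 = 0xB0
  0xB0 ⊕ 0x1F = 0xAF
  0xAF ⊕ 0xF8 = 0x57
  0x57 ⊕ 0xB3 = 0xE4
  0xE4 ⊕ 0x5A = 0xBE
  0xBE ⊕ 0xC3 = 0x7D
  0x7D ⊕ 0xD8 = 0xA5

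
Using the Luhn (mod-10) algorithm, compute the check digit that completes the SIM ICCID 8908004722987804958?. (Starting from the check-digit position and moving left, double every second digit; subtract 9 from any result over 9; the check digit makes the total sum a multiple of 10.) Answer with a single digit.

Partial digits right→left: 8 5 9 4 0 8 7 8 9 2 2 7 4 0 0 8 0 9 8
Double every second digit counting from the check-digit position (so the 1st, 3rd, 5th, ... of the partial from the right).
  doubled (with −9 where >9): 7 9 0 5 9 4 8 0 0 7 → sum 49
  kept as-is: 5 4 8 8 2 7 0 8 9 → sum 51
Total = 49 + 51 = 100.
Check digit = (10 − (100 mod 10)) mod 10 = 0.

0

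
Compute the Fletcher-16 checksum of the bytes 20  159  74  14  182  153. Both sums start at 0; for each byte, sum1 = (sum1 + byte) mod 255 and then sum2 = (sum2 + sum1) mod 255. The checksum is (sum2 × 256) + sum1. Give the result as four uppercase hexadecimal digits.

Running sums (mod 255):
  after byte 0 (20): sum1=20, sum2=20
  after byte 1 (159): sum1=179, sum2=199
  after byte 2 (74): sum1=253, sum2=197
  after byte 3 (14): sum1=12, sum2=209
  after byte 4 (182): sum1=194, sum2=148
  after byte 5 (153): sum1=92, sum2=240
Checksum = sum2·256 + sum1 = 240·256 + 92 = 61532 = 0xF05C.

F05C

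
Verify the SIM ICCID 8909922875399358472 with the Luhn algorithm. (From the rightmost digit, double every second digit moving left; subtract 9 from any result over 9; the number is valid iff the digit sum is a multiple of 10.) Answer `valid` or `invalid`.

invalid

From the right, keep odd positions and double even positions (subtract 9 from any doubled value over 9):
  doubled (positions 2,4,...): 5 7 6 9 1 7 4 9 9 → sum 57
  kept (positions 1,3,...): 2 4 5 9 3 7 2 9 0 8 → sum 49
Total = 106.
106 mod 10 = 6, so the number is invalid.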